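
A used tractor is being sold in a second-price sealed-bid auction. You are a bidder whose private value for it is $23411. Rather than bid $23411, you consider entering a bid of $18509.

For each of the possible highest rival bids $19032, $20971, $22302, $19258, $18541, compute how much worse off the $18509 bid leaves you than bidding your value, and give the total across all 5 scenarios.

The deviation costs you only when the competing bid falls strictly between $18509 and $23411; elsewhere both bids give the same outcome.
$19032: truthful payoff $4379, deviation payoff $0 → loss $4379.
$20971: truthful payoff $2440, deviation payoff $0 → loss $2440.
$22302: truthful payoff $1109, deviation payoff $0 → loss $1109.
$19258: truthful payoff $4153, deviation payoff $0 → loss $4153.
$18541: truthful payoff $4870, deviation payoff $0 → loss $4870.
Total loss = $4379 + $2440 + $1109 + $4153 + $4870 = $16951.

$16951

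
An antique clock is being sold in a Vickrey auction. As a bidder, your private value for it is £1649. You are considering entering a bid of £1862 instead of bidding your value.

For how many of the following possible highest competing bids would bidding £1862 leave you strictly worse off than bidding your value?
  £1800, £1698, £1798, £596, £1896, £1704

The deviation hurts exactly when the highest competing bid lies strictly between £1649 and £1862 — overbidding then wins at a price above your value.
£1800: inside the interval → strictly worse (loss £151).
£1698: inside the interval → strictly worse (loss £49).
£1798: inside the interval → strictly worse (loss £149).
£596: below both → same outcome either way.
£1896: above both → same outcome either way.
£1704: inside the interval → strictly worse (loss £55).
Count: 4.

4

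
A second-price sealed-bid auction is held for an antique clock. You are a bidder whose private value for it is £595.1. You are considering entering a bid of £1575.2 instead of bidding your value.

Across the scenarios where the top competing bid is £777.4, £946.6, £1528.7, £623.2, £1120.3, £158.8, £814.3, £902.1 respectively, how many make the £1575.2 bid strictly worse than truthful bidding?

7

The deviation hurts exactly when the highest competing bid lies strictly between £595.1 and £1575.2 — overbidding then wins at a price above your value.
£777.4: inside the interval → strictly worse (loss £182.3).
£946.6: inside the interval → strictly worse (loss £351.5).
£1528.7: inside the interval → strictly worse (loss £933.6).
£623.2: inside the interval → strictly worse (loss £28.1).
£1120.3: inside the interval → strictly worse (loss £525.2).
£158.8: below both → same outcome either way.
£814.3: inside the interval → strictly worse (loss £219.2).
£902.1: inside the interval → strictly worse (loss £307).
Count: 7.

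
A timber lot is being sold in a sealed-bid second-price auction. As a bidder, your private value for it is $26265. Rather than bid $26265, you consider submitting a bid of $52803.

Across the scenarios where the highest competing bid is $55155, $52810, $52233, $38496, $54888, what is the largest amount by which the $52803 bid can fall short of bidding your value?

$25968

$55155: same outcome either way → loss $0.
$52810: same outcome either way → loss $0.
$52233: truthful gives $0, deviation gives −$25968 → loss $25968.
$38496: truthful gives $0, deviation gives −$12231 → loss $12231.
$54888: same outcome either way → loss $0.
Maximum loss: $25968.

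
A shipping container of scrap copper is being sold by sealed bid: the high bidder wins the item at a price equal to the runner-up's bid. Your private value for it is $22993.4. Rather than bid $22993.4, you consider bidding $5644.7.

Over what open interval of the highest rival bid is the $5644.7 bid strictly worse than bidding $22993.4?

($5644.7, $22993.4)

If the competing bid is below $5644.7, both bids win at the same price — no difference.
If it is above $22993.4, both bids lose — no difference.
If it lies strictly between $5644.7 and $22993.4, bidding your value wins at a price below your value (positive payoff) while bidding $5644.7 loses (payoff 0).
So the deviation strictly hurts on the open interval ($5644.7, $22993.4).
Because the price is fixed by the runner-up's bid, deviating from your value can only change a good outcome into a bad one — never the reverse.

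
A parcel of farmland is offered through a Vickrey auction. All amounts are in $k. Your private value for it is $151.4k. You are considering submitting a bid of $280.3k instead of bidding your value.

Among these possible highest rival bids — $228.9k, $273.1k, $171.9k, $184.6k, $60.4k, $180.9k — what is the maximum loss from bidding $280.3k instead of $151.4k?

$121.7k

$228.9k: truthful gives $0k, deviation gives −$77.5k → loss $77.5k.
$273.1k: truthful gives $0k, deviation gives −$121.7k → loss $121.7k.
$171.9k: truthful gives $0k, deviation gives −$20.5k → loss $20.5k.
$184.6k: truthful gives $0k, deviation gives −$33.2k → loss $33.2k.
$60.4k: same outcome either way → loss $0k.
$180.9k: truthful gives $0k, deviation gives −$29.5k → loss $29.5k.
Maximum loss: $121.7k.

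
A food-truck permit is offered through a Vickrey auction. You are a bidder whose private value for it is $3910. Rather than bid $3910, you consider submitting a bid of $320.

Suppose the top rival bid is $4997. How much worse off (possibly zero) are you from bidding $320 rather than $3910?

$0

Bidding your value $3910: you lose (since $3910 < $4997). Payoff $0.
Bidding $320: you lose. Payoff $0.
Difference = $0 − $0 = $0; both bids lead to the same outcome because the competing bid is above both your value and your alternative bid.
Truthful bidding weakly dominates here: raising your bid can only win items priced above your value, and lowering it can only forfeit items priced below.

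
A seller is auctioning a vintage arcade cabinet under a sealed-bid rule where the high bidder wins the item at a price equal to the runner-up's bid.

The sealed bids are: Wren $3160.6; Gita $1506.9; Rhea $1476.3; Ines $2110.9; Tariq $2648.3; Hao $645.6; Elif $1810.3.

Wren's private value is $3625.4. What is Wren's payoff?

$977.1

Highest bid: Wren at $3160.6, so Wren wins.
Second-highest bid: Tariq at $2648.3 — that is the price the winner pays.
Wren's payoff = value − price = $3625.4 − $2648.3 = $977.1.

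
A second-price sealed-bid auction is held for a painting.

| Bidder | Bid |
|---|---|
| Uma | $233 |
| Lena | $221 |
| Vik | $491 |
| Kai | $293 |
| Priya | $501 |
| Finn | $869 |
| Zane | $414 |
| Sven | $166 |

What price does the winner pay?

$501

Highest bid: Finn at $869, so Finn wins.
Second-highest bid: Priya at $501 — that is the price the winner pays.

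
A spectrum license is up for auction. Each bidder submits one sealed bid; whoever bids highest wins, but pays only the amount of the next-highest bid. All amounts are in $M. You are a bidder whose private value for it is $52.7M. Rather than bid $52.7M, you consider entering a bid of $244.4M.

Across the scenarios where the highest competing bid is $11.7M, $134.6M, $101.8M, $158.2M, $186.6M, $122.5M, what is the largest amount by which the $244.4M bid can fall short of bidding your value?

$11.7M: same outcome either way → loss $0M.
$134.6M: truthful gives $0M, deviation gives −$81.9M → loss $81.9M.
$101.8M: truthful gives $0M, deviation gives −$49.1M → loss $49.1M.
$158.2M: truthful gives $0M, deviation gives −$105.5M → loss $105.5M.
$186.6M: truthful gives $0M, deviation gives −$133.9M → loss $133.9M.
$122.5M: truthful gives $0M, deviation gives −$69.8M → loss $69.8M.
Maximum loss: $133.9M.

$133.9M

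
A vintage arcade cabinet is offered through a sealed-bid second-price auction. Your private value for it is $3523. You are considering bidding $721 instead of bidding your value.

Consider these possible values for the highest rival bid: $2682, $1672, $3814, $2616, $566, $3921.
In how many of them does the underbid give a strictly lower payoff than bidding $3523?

The deviation hurts exactly when the highest competing bid lies strictly between $721 and $3523 — underbidding then forfeits a profitable win.
$2682: inside the interval → strictly worse (loss $841).
$1672: inside the interval → strictly worse (loss $1851).
$3814: above both → same outcome either way.
$2616: inside the interval → strictly worse (loss $907).
$566: below both → same outcome either way.
$3921: above both → same outcome either way.
Count: 3.

3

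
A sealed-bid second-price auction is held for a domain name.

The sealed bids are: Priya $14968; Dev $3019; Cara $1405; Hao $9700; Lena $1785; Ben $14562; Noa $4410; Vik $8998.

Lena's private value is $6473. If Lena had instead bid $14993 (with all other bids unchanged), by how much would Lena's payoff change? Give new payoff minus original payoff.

The highest bid among the other bidders is $14968; Lena's bid doesn't change that.
Original bid $1785: Lena is not highest (top rival bid is $14968); payoff $0.
Alternative bid $14993: Lena is highest, pays the top rival bid $14968; payoff $6473 − $14968 = −$8495.
Change in payoff = −$8495 − ($0) = −$8495.

−$8495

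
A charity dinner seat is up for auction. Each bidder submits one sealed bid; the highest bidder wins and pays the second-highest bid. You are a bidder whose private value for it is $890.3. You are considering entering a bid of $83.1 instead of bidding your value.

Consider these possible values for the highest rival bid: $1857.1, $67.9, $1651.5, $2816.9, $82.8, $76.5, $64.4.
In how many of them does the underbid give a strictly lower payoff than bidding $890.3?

The deviation hurts exactly when the highest competing bid lies strictly between $83.1 and $890.3 — underbidding then forfeits a profitable win.
$1857.1: above both → same outcome either way.
$67.9: below both → same outcome either way.
$1651.5: above both → same outcome either way.
$2816.9: above both → same outcome either way.
$82.8: below both → same outcome either way.
$76.5: below both → same outcome either way.
$64.4: below both → same outcome either way.
Count: 0.

0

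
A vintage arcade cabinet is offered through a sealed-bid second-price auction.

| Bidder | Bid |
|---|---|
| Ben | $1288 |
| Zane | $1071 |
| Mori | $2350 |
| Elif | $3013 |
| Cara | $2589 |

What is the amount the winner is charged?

$2589

Highest bid: Elif at $3013, so Elif wins.
Second-highest bid: Cara at $2589 — that is the price the winner pays.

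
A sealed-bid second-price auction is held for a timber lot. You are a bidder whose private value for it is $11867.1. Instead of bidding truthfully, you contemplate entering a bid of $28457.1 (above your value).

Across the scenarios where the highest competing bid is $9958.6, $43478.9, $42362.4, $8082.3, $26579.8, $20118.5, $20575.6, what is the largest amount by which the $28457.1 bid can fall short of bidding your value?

$14712.7

$9958.6: same outcome either way → loss $0.
$43478.9: same outcome either way → loss $0.
$42362.4: same outcome either way → loss $0.
$8082.3: same outcome either way → loss $0.
$26579.8: truthful gives $0, deviation gives −$14712.7 → loss $14712.7.
$20118.5: truthful gives $0, deviation gives −$8251.4 → loss $8251.4.
$20575.6: truthful gives $0, deviation gives −$8708.5 → loss $8708.5.
Maximum loss: $14712.7.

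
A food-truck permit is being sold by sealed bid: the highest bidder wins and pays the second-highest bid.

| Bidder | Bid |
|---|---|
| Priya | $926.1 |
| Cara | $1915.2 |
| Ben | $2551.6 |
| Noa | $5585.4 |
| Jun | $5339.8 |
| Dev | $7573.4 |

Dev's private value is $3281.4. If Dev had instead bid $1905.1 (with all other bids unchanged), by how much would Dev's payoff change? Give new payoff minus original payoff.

The highest bid among the other bidders is $5585.4; Dev's bid doesn't change that.
Original bid $7573.4: Dev is highest, pays the top rival bid $5585.4; payoff $3281.4 − $5585.4 = −$2304.
Alternative bid $1905.1: Dev is not highest (top rival bid is $5585.4); payoff $0.
Change in payoff = $0 − (−$2304) = $2304.

$2304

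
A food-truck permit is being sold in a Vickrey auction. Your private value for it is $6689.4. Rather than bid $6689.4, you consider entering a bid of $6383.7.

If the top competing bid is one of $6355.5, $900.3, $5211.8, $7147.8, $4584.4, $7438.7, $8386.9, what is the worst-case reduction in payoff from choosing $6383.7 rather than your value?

$0

$6355.5: same outcome either way → loss $0.
$900.3: same outcome either way → loss $0.
$5211.8: same outcome either way → loss $0.
$7147.8: same outcome either way → loss $0.
$4584.4: same outcome either way → loss $0.
$7438.7: same outcome either way → loss $0.
$8386.9: same outcome either way → loss $0.
Maximum loss: $0.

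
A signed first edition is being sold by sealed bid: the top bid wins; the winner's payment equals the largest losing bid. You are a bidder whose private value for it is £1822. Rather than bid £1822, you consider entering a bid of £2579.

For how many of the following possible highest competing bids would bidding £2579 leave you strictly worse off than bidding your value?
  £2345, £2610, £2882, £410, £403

The deviation hurts exactly when the highest competing bid lies strictly between £1822 and £2579 — overbidding then wins at a price above your value.
£2345: inside the interval → strictly worse (loss £523).
£2610: above both → same outcome either way.
£2882: above both → same outcome either way.
£410: below both → same outcome either way.
£403: below both → same outcome either way.
Count: 1.

1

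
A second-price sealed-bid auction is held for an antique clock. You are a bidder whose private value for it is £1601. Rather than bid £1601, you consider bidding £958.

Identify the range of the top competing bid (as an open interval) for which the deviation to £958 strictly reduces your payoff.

(£958, £1601)

If the competing bid is below £958, both bids win at the same price — no difference.
If it is above £1601, both bids lose — no difference.
If it lies strictly between £958 and £1601, bidding your value wins at a price below your value (positive payoff) while bidding £958 loses (payoff 0).
So the deviation strictly hurts on the open interval (£958, £1601).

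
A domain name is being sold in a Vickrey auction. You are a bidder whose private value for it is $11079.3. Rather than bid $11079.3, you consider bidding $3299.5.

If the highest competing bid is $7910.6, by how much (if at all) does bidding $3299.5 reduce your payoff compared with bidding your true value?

Bidding your value $11079.3: you win (since $11079.3 > $7910.6) and pay $7910.6. Payoff $3168.7.
Bidding $3299.5: you lose. Payoff $0.
The competing bid $7910.6 lies between your shaded bid and your value, so underbidding forfeits an item you could have won at a profitable price.
Loss from deviating = $3168.7 − ($0) = $3168.7.

$3168.7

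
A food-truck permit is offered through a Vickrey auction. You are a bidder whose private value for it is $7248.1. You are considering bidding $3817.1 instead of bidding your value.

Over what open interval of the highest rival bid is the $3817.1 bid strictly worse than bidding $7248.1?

($3817.1, $7248.1)

If the competing bid is below $3817.1, both bids win at the same price — no difference.
If it is above $7248.1, both bids lose — no difference.
If it lies strictly between $3817.1 and $7248.1, bidding your value wins at a price below your value (positive payoff) while bidding $3817.1 loses (payoff 0).
So the deviation strictly hurts on the open interval ($3817.1, $7248.1).
Truthful bidding weakly dominates here: raising your bid can only win items priced above your value, and lowering it can only forfeit items priced below.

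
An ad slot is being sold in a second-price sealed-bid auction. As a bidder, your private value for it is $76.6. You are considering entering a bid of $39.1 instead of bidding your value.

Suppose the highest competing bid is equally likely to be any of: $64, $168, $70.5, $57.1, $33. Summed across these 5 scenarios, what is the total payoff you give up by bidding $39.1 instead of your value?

The deviation costs you only when the competing bid falls strictly between $39.1 and $76.6; elsewhere both bids give the same outcome.
$64: truthful payoff $12.6, deviation payoff $0 → loss $12.6.
$168: outcomes coincide → loss $0.
$70.5: truthful payoff $6.1, deviation payoff $0 → loss $6.1.
$57.1: truthful payoff $19.5, deviation payoff $0 → loss $19.5.
$33: outcomes coincide → loss $0.
Total loss = $12.6 + $6.1 + $19.5 = $38.2.

$38.2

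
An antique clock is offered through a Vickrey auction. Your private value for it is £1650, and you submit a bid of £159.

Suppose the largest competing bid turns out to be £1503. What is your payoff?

Your bid £159 is below the highest competing bid £1503, so you lose.
A losing bidder pays nothing and receives nothing: payoff = £0.

£0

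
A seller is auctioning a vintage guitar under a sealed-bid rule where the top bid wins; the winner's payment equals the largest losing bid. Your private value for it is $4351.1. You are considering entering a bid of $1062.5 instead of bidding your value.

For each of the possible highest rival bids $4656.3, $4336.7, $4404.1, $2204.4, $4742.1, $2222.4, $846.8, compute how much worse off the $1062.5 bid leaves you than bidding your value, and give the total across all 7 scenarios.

The deviation costs you only when the competing bid falls strictly between $1062.5 and $4351.1; elsewhere both bids give the same outcome.
$4656.3: outcomes coincide → loss $0.
$4336.7: truthful payoff $14.4, deviation payoff $0 → loss $14.4.
$4404.1: outcomes coincide → loss $0.
$2204.4: truthful payoff $2146.7, deviation payoff $0 → loss $2146.7.
$4742.1: outcomes coincide → loss $0.
$2222.4: truthful payoff $2128.7, deviation payoff $0 → loss $2128.7.
$846.8: outcomes coincide → loss $0.
Total loss = $14.4 + $2146.7 + $2128.7 = $4289.8.

$4289.8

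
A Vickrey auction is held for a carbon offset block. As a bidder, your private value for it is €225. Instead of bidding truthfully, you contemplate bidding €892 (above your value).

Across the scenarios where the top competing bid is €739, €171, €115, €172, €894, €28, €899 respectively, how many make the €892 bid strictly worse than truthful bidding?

1

The deviation hurts exactly when the highest competing bid lies strictly between €225 and €892 — overbidding then wins at a price above your value.
€739: inside the interval → strictly worse (loss €514).
€171: below both → same outcome either way.
€115: below both → same outcome either way.
€172: below both → same outcome either way.
€894: above both → same outcome either way.
€28: below both → same outcome either way.
€899: above both → same outcome either way.
Count: 1.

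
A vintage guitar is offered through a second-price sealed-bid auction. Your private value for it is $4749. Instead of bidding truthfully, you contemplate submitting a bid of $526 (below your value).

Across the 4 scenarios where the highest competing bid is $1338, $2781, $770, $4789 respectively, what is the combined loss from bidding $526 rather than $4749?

The deviation costs you only when the competing bid falls strictly between $526 and $4749; elsewhere both bids give the same outcome.
$1338: truthful payoff $3411, deviation payoff $0 → loss $3411.
$2781: truthful payoff $1968, deviation payoff $0 → loss $1968.
$770: truthful payoff $3979, deviation payoff $0 → loss $3979.
$4789: outcomes coincide → loss $0.
Total loss = $3411 + $1968 + $3979 = $9358.
In a second-price auction your bid sets only whether you win, not what you pay, so bidding your true value is weakly dominant.

$9358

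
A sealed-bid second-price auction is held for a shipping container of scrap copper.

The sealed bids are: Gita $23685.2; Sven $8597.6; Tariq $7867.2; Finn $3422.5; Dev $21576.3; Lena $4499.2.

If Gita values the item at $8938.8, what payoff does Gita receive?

Highest bid: Gita at $23685.2, so Gita wins.
Second-highest bid: Dev at $21576.3 — that is the price the winner pays.
Gita's payoff = value − price = $8938.8 − $21576.3 = −$12637.5.

−$12637.5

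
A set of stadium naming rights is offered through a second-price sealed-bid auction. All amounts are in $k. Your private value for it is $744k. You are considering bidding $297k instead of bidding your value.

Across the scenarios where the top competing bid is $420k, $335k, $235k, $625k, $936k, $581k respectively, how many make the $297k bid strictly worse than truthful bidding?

4

The deviation hurts exactly when the highest competing bid lies strictly between $297k and $744k — underbidding then forfeits a profitable win.
$420k: inside the interval → strictly worse (loss $324k).
$335k: inside the interval → strictly worse (loss $409k).
$235k: below both → same outcome either way.
$625k: inside the interval → strictly worse (loss $119k).
$936k: above both → same outcome either way.
$581k: inside the interval → strictly worse (loss $163k).
Count: 4.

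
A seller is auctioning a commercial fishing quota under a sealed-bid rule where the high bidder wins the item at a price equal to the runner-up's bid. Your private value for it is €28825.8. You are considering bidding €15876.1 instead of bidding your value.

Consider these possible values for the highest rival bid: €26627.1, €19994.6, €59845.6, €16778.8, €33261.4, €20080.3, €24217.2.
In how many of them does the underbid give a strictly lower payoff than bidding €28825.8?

The deviation hurts exactly when the highest competing bid lies strictly between €15876.1 and €28825.8 — underbidding then forfeits a profitable win.
€26627.1: inside the interval → strictly worse (loss €2198.7).
€19994.6: inside the interval → strictly worse (loss €8831.2).
€59845.6: above both → same outcome either way.
€16778.8: inside the interval → strictly worse (loss €12047).
€33261.4: above both → same outcome either way.
€20080.3: inside the interval → strictly worse (loss €8745.5).
€24217.2: inside the interval → strictly worse (loss €4608.6).
Count: 5.

5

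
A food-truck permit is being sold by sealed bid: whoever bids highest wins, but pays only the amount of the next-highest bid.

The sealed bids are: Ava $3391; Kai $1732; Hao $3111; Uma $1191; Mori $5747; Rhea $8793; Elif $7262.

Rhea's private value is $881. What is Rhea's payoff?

Highest bid: Rhea at $8793, so Rhea wins.
Second-highest bid: Elif at $7262 — that is the price the winner pays.
Rhea's payoff = value − price = $881 − $7262 = −$6381.

−$6381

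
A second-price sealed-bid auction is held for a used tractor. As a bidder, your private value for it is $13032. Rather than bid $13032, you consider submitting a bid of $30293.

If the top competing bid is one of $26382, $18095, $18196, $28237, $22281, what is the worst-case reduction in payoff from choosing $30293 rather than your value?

$26382: truthful gives $0, deviation gives −$13350 → loss $13350.
$18095: truthful gives $0, deviation gives −$5063 → loss $5063.
$18196: truthful gives $0, deviation gives −$5164 → loss $5164.
$28237: truthful gives $0, deviation gives −$15205 → loss $15205.
$22281: truthful gives $0, deviation gives −$9249 → loss $9249.
Maximum loss: $15205.

$15205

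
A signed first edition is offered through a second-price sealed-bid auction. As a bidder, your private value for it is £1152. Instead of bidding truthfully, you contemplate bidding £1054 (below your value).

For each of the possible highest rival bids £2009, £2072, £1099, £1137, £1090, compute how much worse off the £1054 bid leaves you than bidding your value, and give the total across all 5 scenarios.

£130

The deviation costs you only when the competing bid falls strictly between £1054 and £1152; elsewhere both bids give the same outcome.
£2009: outcomes coincide → loss £0.
£2072: outcomes coincide → loss £0.
£1099: truthful payoff £53, deviation payoff £0 → loss £53.
£1137: truthful payoff £15, deviation payoff £0 → loss £15.
£1090: truthful payoff £62, deviation payoff £0 → loss £62.
Total loss = £53 + £15 + £62 = £130.
Truthful bidding weakly dominates here: raising your bid can only win items priced above your value, and lowering it can only forfeit items priced below.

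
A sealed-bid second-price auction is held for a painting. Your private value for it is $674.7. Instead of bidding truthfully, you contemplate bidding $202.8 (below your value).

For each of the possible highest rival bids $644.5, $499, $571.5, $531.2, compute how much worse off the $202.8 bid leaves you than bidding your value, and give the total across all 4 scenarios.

$452.6

The deviation costs you only when the competing bid falls strictly between $202.8 and $674.7; elsewhere both bids give the same outcome.
$644.5: truthful payoff $30.2, deviation payoff $0 → loss $30.2.
$499: truthful payoff $175.7, deviation payoff $0 → loss $175.7.
$571.5: truthful payoff $103.2, deviation payoff $0 → loss $103.2.
$531.2: truthful payoff $143.5, deviation payoff $0 → loss $143.5.
Total loss = $30.2 + $175.7 + $103.2 + $143.5 = $452.6.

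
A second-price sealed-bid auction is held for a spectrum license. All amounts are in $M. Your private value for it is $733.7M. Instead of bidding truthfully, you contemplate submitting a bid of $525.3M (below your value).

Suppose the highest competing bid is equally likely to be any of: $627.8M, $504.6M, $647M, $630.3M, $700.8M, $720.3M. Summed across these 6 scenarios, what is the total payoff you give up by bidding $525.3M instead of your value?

The deviation costs you only when the competing bid falls strictly between $525.3M and $733.7M; elsewhere both bids give the same outcome.
$627.8M: truthful payoff $105.9M, deviation payoff $0M → loss $105.9M.
$504.6M: outcomes coincide → loss $0M.
$647M: truthful payoff $86.7M, deviation payoff $0M → loss $86.7M.
$630.3M: truthful payoff $103.4M, deviation payoff $0M → loss $103.4M.
$700.8M: truthful payoff $32.9M, deviation payoff $0M → loss $32.9M.
$720.3M: truthful payoff $13.4M, deviation payoff $0M → loss $13.4M.
Total loss = $105.9M + $86.7M + $103.4M + $32.9M + $13.4M = $342.3M.
Truthful bidding weakly dominates here: raising your bid can only win items priced above your value, and lowering it can only forfeit items priced below.

$342.3M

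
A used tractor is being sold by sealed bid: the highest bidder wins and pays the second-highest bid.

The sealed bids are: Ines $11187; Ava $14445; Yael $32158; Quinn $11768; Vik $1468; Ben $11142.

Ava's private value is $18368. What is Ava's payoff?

Highest bid: Yael at $32158, so Yael wins.
Second-highest bid: Ava at $14445 — that is the price the winner pays.
Ava did not win, so Ava pays nothing and receives nothing: payoff $0.

$0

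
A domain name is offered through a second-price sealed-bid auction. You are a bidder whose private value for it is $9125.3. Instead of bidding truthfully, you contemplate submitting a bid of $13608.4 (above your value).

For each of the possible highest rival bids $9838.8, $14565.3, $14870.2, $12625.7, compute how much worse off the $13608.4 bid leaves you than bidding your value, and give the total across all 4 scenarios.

The deviation costs you only when the competing bid falls strictly between $9125.3 and $13608.4; elsewhere both bids give the same outcome.
$9838.8: truthful payoff $0, deviation payoff −$713.5 → loss $713.5.
$14565.3: outcomes coincide → loss $0.
$14870.2: outcomes coincide → loss $0.
$12625.7: truthful payoff $0, deviation payoff −$3500.4 → loss $3500.4.
Total loss = $713.5 + $3500.4 = $4213.9.

$4213.9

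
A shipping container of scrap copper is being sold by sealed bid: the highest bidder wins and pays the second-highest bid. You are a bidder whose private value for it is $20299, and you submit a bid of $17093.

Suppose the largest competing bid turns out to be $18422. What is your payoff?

Your bid $17093 is below the highest competing bid $18422, so you lose.
A losing bidder pays nothing and receives nothing: payoff = $0.

$0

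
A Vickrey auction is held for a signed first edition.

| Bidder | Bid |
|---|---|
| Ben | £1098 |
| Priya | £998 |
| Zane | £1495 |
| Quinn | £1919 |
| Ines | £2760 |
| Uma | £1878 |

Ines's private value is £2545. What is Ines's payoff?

Highest bid: Ines at £2760, so Ines wins.
Second-highest bid: Quinn at £1919 — that is the price the winner pays.
Ines's payoff = value − price = £2545 − £1919 = £626.

£626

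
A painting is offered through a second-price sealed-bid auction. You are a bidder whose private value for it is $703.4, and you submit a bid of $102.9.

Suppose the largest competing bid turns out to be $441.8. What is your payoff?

$0

Your bid $102.9 is below the highest competing bid $441.8, so you lose.
A losing bidder pays nothing and receives nothing: payoff = $0.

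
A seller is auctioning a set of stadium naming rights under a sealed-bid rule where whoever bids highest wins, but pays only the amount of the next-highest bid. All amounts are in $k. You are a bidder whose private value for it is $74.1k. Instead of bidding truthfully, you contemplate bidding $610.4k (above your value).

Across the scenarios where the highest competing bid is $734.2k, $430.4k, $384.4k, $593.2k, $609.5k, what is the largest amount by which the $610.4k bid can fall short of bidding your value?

$535.4k

$734.2k: same outcome either way → loss $0k.
$430.4k: truthful gives $0k, deviation gives −$356.3k → loss $356.3k.
$384.4k: truthful gives $0k, deviation gives −$310.3k → loss $310.3k.
$593.2k: truthful gives $0k, deviation gives −$519.1k → loss $519.1k.
$609.5k: truthful gives $0k, deviation gives −$535.4k → loss $535.4k.
Maximum loss: $535.4k.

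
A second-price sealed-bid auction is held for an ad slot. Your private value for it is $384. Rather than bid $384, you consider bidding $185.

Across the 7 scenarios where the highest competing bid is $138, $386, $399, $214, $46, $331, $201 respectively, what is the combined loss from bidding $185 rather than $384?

$406

The deviation costs you only when the competing bid falls strictly between $185 and $384; elsewhere both bids give the same outcome.
$138: outcomes coincide → loss $0.
$386: outcomes coincide → loss $0.
$399: outcomes coincide → loss $0.
$214: truthful payoff $170, deviation payoff $0 → loss $170.
$46: outcomes coincide → loss $0.
$331: truthful payoff $53, deviation payoff $0 → loss $53.
$201: truthful payoff $183, deviation payoff $0 → loss $183.
Total loss = $170 + $53 + $183 = $406.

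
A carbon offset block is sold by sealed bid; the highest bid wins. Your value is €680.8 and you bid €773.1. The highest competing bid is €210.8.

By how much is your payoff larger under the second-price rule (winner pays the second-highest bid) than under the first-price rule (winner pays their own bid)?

€562.3

You have the highest bid, so you win under either rule.
Second-price: pay €210.8 → payoff €470.
First-price: pay your own bid €773.1 → payoff −€92.3.
Difference = €470 − (−€92.3) = €562.3.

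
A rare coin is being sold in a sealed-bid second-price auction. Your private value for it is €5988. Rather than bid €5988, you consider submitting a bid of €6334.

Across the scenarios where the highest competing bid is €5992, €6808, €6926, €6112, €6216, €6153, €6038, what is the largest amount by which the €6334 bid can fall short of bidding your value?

€5992: truthful gives €0, deviation gives −€4 → loss €4.
€6808: same outcome either way → loss €0.
€6926: same outcome either way → loss €0.
€6112: truthful gives €0, deviation gives −€124 → loss €124.
€6216: truthful gives €0, deviation gives −€228 → loss €228.
€6153: truthful gives €0, deviation gives −€165 → loss €165.
€6038: truthful gives €0, deviation gives −€50 → loss €50.
Maximum loss: €228.

€228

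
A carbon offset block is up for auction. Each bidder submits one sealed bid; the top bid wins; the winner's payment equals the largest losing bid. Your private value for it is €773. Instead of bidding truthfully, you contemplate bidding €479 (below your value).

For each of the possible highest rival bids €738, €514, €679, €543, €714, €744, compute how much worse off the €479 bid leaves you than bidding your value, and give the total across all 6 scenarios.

The deviation costs you only when the competing bid falls strictly between €479 and €773; elsewhere both bids give the same outcome.
€738: truthful payoff €35, deviation payoff €0 → loss €35.
€514: truthful payoff €259, deviation payoff €0 → loss €259.
€679: truthful payoff €94, deviation payoff €0 → loss €94.
€543: truthful payoff €230, deviation payoff €0 → loss €230.
€714: truthful payoff €59, deviation payoff €0 → loss €59.
€744: truthful payoff €29, deviation payoff €0 → loss €29.
Total loss = €35 + €259 + €94 + €230 + €59 + €29 = €706.

€706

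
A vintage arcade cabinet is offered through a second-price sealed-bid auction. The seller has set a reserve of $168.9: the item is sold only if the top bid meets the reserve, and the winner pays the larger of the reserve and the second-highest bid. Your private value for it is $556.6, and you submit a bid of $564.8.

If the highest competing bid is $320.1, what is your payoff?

$236.5

Your bid $564.8 is the highest and exceeds the reserve.
Price = max(second-highest bid, reserve) = max($320.1, $168.9) = $320.1.
Payoff = $556.6 − $320.1 = $236.5.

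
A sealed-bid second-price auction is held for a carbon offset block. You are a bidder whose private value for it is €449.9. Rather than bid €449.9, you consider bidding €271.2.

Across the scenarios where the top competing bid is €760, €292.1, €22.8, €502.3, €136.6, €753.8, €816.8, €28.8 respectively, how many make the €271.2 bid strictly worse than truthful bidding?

1

The deviation hurts exactly when the highest competing bid lies strictly between €271.2 and €449.9 — underbidding then forfeits a profitable win.
€760: above both → same outcome either way.
€292.1: inside the interval → strictly worse (loss €157.8).
€22.8: below both → same outcome either way.
€502.3: above both → same outcome either way.
€136.6: below both → same outcome either way.
€753.8: above both → same outcome either way.
€816.8: above both → same outcome either way.
€28.8: below both → same outcome either way.
Count: 1.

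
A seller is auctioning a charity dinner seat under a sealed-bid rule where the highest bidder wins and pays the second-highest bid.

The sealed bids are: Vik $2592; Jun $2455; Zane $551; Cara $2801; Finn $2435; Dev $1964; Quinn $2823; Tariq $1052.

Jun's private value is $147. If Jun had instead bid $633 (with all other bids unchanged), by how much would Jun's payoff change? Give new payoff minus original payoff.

The highest bid among the other bidders is $2823; Jun's bid doesn't change that.
Original bid $2455: Jun is not highest (top rival bid is $2823); payoff $0.
Alternative bid $633: Jun is not highest (top rival bid is $2823); payoff $0.
Change in payoff = $0 − ($0) = $0.

$0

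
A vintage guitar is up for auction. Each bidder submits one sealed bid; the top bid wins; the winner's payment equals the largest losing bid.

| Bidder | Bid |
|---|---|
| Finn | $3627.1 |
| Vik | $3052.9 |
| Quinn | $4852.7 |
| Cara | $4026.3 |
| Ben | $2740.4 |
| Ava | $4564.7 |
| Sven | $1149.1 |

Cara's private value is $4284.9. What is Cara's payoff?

Highest bid: Quinn at $4852.7, so Quinn wins.
Second-highest bid: Ava at $4564.7 — that is the price the winner pays.
Cara did not win, so Cara pays nothing and receives nothing: payoff $0.

$0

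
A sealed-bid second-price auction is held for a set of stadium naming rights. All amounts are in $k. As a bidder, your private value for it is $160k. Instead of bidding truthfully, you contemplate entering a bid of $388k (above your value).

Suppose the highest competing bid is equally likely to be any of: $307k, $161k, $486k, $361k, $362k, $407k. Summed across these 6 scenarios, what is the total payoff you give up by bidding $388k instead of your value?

The deviation costs you only when the competing bid falls strictly between $160k and $388k; elsewhere both bids give the same outcome.
$307k: truthful payoff $0k, deviation payoff −$147k → loss $147k.
$161k: truthful payoff $0k, deviation payoff −$1k → loss $1k.
$486k: outcomes coincide → loss $0k.
$361k: truthful payoff $0k, deviation payoff −$201k → loss $201k.
$362k: truthful payoff $0k, deviation payoff −$202k → loss $202k.
$407k: outcomes coincide → loss $0k.
Total loss = $147k + $1k + $201k + $202k = $551k.

$551k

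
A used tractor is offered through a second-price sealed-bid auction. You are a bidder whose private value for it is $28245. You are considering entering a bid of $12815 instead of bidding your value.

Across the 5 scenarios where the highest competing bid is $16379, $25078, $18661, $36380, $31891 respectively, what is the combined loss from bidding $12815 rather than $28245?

The deviation costs you only when the competing bid falls strictly between $12815 and $28245; elsewhere both bids give the same outcome.
$16379: truthful payoff $11866, deviation payoff $0 → loss $11866.
$25078: truthful payoff $3167, deviation payoff $0 → loss $3167.
$18661: truthful payoff $9584, deviation payoff $0 → loss $9584.
$36380: outcomes coincide → loss $0.
$31891: outcomes coincide → loss $0.
Total loss = $11866 + $3167 + $9584 = $24617.
Because the price is fixed by the runner-up's bid, deviating from your value can only change a good outcome into a bad one — never the reverse.

$24617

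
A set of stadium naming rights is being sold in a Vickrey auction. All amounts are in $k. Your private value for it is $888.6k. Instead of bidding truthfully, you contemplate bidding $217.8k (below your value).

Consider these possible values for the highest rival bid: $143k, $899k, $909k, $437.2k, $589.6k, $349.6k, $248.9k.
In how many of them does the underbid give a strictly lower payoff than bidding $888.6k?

The deviation hurts exactly when the highest competing bid lies strictly between $217.8k and $888.6k — underbidding then forfeits a profitable win.
$143k: below both → same outcome either way.
$899k: above both → same outcome either way.
$909k: above both → same outcome either way.
$437.2k: inside the interval → strictly worse (loss $451.4k).
$589.6k: inside the interval → strictly worse (loss $299k).
$349.6k: inside the interval → strictly worse (loss $539k).
$248.9k: inside the interval → strictly worse (loss $639.7k).
Count: 4.

4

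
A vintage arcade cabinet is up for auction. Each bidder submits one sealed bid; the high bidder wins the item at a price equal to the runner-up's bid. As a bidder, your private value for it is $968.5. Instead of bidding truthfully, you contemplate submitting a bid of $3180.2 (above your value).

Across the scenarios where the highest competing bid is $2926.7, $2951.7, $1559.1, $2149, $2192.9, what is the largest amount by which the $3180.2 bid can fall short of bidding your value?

$1983.2

$2926.7: truthful gives $0, deviation gives −$1958.2 → loss $1958.2.
$2951.7: truthful gives $0, deviation gives −$1983.2 → loss $1983.2.
$1559.1: truthful gives $0, deviation gives −$590.6 → loss $590.6.
$2149: truthful gives $0, deviation gives −$1180.5 → loss $1180.5.
$2192.9: truthful gives $0, deviation gives −$1224.4 → loss $1224.4.
Maximum loss: $1983.2.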